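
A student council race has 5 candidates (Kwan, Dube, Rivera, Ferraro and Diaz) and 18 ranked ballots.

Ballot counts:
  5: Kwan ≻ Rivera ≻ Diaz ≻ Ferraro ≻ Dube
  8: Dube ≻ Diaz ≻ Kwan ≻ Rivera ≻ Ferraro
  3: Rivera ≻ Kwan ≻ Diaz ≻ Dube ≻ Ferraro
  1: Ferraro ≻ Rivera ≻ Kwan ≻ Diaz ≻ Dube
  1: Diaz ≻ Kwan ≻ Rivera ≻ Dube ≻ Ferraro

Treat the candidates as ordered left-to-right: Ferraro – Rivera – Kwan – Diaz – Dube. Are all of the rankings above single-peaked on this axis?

yes

Axis positions: Ferraro=1, Rivera=2, Kwan=3, Diaz=4, Dube=5.
Cluster 1 (peak Kwan at position 3): ranking walks positions 3-2-4-1-5, expanding outward from the peak — single-peaked.
Cluster 2 (peak Dube at position 5): ranking walks positions 5-4-3-2-1, expanding outward from the peak — single-peaked.
Cluster 3 (peak Rivera at position 2): ranking walks positions 2-3-4-5-1, expanding outward from the peak — single-peaked.
Cluster 4 (peak Ferraro at position 1): ranking walks positions 1-2-3-4-5, expanding outward from the peak — single-peaked.
Cluster 5 (peak Diaz at position 4): ranking walks positions 4-3-2-5-1, expanding outward from the peak — single-peaked.
Every ranking is single-peaked on this axis.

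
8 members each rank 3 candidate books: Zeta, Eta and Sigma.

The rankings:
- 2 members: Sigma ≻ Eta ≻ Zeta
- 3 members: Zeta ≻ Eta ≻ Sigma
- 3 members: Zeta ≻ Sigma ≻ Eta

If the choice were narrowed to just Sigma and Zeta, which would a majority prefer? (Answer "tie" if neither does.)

Zeta

Ballots ranking Sigma above Zeta: 2.
Ballots ranking Zeta above Sigma: 8 − 2 = 6.
Zeta wins the head-to-head 6–2.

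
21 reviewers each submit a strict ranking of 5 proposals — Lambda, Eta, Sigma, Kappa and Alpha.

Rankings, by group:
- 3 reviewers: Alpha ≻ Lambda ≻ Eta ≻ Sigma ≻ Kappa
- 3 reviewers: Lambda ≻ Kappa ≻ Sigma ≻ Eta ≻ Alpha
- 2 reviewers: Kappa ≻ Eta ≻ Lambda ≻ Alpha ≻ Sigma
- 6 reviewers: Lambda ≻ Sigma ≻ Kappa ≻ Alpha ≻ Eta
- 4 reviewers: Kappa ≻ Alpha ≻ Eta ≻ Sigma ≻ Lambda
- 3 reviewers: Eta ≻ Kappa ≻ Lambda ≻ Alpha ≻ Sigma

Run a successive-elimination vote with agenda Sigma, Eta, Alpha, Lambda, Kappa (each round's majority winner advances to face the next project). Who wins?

Lambda

Round 1: Sigma vs Eta — 9–12, Eta advances.
Round 2: Eta vs Alpha — 8–13, Alpha advances.
Round 3: Alpha vs Lambda — 7–14, Lambda advances.
Round 4: Lambda vs Kappa — 12–9, Lambda advances.
Lambda survives the agenda.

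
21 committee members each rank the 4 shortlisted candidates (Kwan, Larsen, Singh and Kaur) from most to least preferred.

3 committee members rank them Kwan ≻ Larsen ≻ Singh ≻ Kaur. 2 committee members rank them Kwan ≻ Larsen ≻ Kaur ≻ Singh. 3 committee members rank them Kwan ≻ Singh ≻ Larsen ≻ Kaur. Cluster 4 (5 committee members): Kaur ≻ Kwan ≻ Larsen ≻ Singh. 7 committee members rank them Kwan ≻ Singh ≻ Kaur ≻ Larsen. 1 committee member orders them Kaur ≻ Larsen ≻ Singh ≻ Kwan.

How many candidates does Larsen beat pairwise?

1

Larsen against each rival (21 committee members):
Larsen vs Kwan: Larsen is ranked higher on 1 ballot, Kwan on 20. Kwan wins 20–1.
Larsen vs Singh: Larsen wins 11–10.
Larsen vs Kaur: 8 to 13, Kaur.
Larsen beats Singh; loses to Kwan, Kaur — 1 pairwise win.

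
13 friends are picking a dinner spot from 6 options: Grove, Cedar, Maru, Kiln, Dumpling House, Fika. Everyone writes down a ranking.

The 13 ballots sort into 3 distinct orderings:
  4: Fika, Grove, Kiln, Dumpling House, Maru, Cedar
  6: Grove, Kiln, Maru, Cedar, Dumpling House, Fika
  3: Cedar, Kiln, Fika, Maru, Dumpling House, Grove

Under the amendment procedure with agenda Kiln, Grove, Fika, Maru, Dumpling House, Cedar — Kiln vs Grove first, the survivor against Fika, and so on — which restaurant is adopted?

Round 1: Kiln vs Grove — 3–10, Grove advances.
Round 2: Grove vs Fika — 6–7, Fika advances.
Round 3: Fika vs Maru — 7–6, Fika advances.
Round 4: Fika vs Dumpling House — 7–6, Fika advances.
Round 5: Fika vs Cedar — 4–9, Cedar advances.
The agenda winner is Cedar.

Cedar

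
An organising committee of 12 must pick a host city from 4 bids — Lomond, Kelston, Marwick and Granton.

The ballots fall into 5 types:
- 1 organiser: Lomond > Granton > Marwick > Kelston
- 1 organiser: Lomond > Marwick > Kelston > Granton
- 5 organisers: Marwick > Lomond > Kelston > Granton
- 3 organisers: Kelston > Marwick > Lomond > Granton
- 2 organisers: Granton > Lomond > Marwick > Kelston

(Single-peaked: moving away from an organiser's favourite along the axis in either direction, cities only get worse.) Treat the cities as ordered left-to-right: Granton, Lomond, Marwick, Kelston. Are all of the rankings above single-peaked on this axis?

Axis positions: Granton=1, Lomond=2, Marwick=3, Kelston=4.
Type 1 (peak Lomond at position 2): ranking walks positions 2-1-3-4, expanding outward from the peak — single-peaked.
Type 2 (peak Lomond at position 2): ranking walks positions 2-3-4-1, expanding outward from the peak — single-peaked.
Type 3 (peak Marwick at position 3): ranking walks positions 3-2-4-1, expanding outward from the peak — single-peaked.
Type 4 (peak Kelston at position 4): ranking walks positions 4-3-2-1, expanding outward from the peak — single-peaked.
Type 5 (peak Granton at position 1): ranking walks positions 1-2-3-4, expanding outward from the peak — single-peaked.
Every ranking is single-peaked on this axis.

yes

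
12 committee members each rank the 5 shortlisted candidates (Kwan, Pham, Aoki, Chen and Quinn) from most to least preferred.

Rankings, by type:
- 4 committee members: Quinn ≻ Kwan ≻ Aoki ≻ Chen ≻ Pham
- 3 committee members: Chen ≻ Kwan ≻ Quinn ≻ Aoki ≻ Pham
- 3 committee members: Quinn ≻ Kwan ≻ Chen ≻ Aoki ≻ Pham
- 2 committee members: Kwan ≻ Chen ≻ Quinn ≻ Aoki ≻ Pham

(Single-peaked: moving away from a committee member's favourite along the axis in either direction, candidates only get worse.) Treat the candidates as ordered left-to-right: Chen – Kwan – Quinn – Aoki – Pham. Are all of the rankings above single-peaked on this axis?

yes

Axis positions: Chen=1, Kwan=2, Quinn=3, Aoki=4, Pham=5.
Type 1 (peak Quinn at position 3): ranking walks positions 3-2-4-1-5, expanding outward from the peak — single-peaked.
Type 2 (peak Chen at position 1): ranking walks positions 1-2-3-4-5, expanding outward from the peak — single-peaked.
Type 3 (peak Quinn at position 3): ranking walks positions 3-2-1-4-5, expanding outward from the peak — single-peaked.
Type 4 (peak Kwan at position 2): ranking walks positions 2-1-3-4-5, expanding outward from the peak — single-peaked.
Every ranking is single-peaked on this axis.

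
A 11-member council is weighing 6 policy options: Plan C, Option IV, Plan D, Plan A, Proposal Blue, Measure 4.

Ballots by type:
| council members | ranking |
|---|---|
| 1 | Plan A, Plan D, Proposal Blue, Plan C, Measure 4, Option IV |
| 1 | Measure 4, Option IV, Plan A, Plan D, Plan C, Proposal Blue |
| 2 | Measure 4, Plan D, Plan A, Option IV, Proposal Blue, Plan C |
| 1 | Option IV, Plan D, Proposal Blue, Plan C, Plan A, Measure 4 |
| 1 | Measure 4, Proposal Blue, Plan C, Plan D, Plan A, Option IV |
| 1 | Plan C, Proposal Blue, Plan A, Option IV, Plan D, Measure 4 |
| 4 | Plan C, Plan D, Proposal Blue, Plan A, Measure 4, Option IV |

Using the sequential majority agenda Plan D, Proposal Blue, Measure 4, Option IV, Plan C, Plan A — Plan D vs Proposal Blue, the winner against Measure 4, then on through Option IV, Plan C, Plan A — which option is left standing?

Plan C

Round 1: Plan D vs Proposal Blue — 9–2, Plan D advances.
Round 2: Plan D vs Measure 4 — 7–4, Plan D advances.
Round 3: Plan D vs Option IV — 8–3, Plan D advances.
Round 4: Plan D vs Plan C — 5–6, Plan C advances.
Round 5: Plan C vs Plan A — 7–4, Plan C advances.
Plan C survives the agenda.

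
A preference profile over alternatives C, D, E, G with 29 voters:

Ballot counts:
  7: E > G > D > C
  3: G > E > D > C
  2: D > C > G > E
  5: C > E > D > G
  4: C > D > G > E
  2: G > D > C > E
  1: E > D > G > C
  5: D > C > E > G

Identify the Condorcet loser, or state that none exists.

G

Head-to-head results (29 voters):
C vs D: D wins 20–9.
C vs E: 18 to 11, C.
C vs G: C is ranked higher on 2+5+4+5 = 16 ballots, G on 13. C wins 16–13.
D vs E: E wins 16–13.
D vs G: D, 17–12.
E vs G: E preferred on 7+5+1+5 = 18 ballots; E wins 18–11.
Only G has no wins; G is the Condorcet loser.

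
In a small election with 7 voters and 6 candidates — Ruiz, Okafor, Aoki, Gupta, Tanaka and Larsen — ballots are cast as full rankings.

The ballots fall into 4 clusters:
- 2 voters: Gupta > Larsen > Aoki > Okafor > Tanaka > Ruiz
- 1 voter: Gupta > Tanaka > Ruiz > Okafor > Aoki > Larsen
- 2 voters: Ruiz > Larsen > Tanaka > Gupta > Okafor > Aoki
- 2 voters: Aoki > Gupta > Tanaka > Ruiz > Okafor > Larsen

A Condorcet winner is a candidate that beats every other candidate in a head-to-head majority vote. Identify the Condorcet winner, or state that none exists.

Gupta

Pairwise majorities:
Ruiz vs Okafor: 5 to 2, Ruiz.
Ruiz vs Aoki: Aoki, 4–3.
Ruiz vs Gupta: Gupta wins 5–2.
Ruiz vs Tanaka: Tanaka wins 5–2.
Ruiz vs Larsen: Ruiz is ranked higher on 1+2+2 = 5 ballots, Larsen on 2. Ruiz wins 5–2.
Okafor vs Aoki: 3 to 4, Aoki.
Okafor vs Gupta: Gupta wins 7–0.
Okafor vs Tanaka: Tanaka, 5–2.
Okafor vs Larsen: 1+2 = 3 for Okafor, 4 for Larsen — Larsen by 4–3.
Aoki vs Gupta: Gupta, 5–2.
Aoki–Tanaka: Aoki 4–3.
Aoki vs Larsen: Larsen wins 4–3.
Gupta vs Tanaka: 5 to 2, Gupta.
Gupta–Larsen: Gupta 5–2.
Tanaka vs Larsen: 1+2 = 3 for Tanaka, 4 for Larsen — Larsen by 4–3.
Only Gupta has no losses; Gupta is the Condorcet winner.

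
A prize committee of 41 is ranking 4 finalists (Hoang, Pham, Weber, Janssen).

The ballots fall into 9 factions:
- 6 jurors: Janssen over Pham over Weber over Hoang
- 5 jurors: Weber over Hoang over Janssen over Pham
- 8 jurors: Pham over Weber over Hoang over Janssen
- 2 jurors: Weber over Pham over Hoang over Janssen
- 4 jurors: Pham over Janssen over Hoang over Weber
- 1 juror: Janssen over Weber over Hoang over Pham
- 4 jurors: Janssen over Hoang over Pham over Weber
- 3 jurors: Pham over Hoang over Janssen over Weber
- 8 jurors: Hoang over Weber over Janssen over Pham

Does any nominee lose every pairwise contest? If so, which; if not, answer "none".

none

Head-to-head results (41 jurors):
Hoang–Pham: Pham 23–18.
Hoang vs Weber: 19 to 22, Weber.
Hoang vs Janssen: Hoang wins 26–15.
Pham vs Weber: Pham, 25–16.
Pham vs Janssen: Janssen wins 24–17.
Weber vs Janssen: Weber, 23–18.
Every nominee wins at least one matchup (Hoang beats Janssen; Pham beats Hoang; Weber beats Hoang; Janssen beats Pham), so there is no Condorcet loser.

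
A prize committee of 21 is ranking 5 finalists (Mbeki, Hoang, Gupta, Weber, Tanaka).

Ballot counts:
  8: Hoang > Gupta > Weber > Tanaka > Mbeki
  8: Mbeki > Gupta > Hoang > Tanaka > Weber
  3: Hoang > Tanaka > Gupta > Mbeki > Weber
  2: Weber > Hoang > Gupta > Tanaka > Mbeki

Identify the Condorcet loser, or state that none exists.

Head-to-head results (21 jurors):
Mbeki–Hoang: Hoang 13–8.
Mbeki vs Gupta: 8 to 13, Gupta.
Mbeki–Weber: Mbeki 11–10.
Mbeki vs Tanaka: Tanaka wins 13–8.
Hoang vs Gupta: Hoang wins 13–8.
Hoang vs Weber: Hoang wins 19–2.
Hoang–Tanaka: Hoang 21–0.
Gupta vs Weber: 19 to 2, Gupta.
Gupta vs Tanaka: 8+8+2 = 18 for Gupta, 3 for Tanaka — Gupta by 18–3.
Weber–Tanaka: Tanaka 11–10.
Weber loses to every other nominee — it is the Condorcet loser.

Weber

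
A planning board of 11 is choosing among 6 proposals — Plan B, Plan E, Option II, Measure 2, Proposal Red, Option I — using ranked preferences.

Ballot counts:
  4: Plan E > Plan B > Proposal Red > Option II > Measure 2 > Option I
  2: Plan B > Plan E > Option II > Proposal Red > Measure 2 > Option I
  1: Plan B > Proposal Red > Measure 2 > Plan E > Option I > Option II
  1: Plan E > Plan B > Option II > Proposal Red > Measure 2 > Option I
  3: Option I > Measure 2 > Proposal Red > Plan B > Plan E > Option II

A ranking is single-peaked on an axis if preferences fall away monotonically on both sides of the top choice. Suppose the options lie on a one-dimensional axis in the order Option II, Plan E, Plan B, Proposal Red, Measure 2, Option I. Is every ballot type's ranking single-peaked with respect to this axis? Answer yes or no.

Axis positions: Option II=1, Plan E=2, Plan B=3, Proposal Red=4, Measure 2=5, Option I=6.
Ballot type 1 (peak Plan E at position 2): ranking walks positions 2-3-4-1-5-6, expanding outward from the peak — single-peaked.
Ballot type 2 (peak Plan B at position 3): ranking walks positions 3-2-1-4-5-6, expanding outward from the peak — single-peaked.
Ballot type 3 (peak Plan B at position 3): ranking walks positions 3-4-5-2-6-1, expanding outward from the peak — single-peaked.
Ballot type 4 (peak Plan E at position 2): ranking walks positions 2-3-1-4-5-6, expanding outward from the peak — single-peaked.
Ballot type 5 (peak Option I at position 6): ranking walks positions 6-5-4-3-2-1, expanding outward from the peak — single-peaked.
Every ranking is single-peaked on this axis.

yes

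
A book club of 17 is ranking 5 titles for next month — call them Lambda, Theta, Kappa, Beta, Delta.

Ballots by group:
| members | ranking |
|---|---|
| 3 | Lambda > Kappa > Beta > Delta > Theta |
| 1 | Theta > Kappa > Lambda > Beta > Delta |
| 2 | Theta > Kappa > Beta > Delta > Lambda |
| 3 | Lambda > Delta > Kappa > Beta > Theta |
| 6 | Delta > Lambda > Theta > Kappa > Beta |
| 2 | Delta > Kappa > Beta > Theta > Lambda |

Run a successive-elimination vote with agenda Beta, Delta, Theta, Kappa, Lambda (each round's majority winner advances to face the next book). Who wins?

Round 1: Beta vs Delta — 6–11, Delta advances.
Round 2: Delta vs Theta — 14–3, Delta advances.
Round 3: Delta vs Kappa — 11–6, Delta advances.
Round 4: Delta vs Lambda — 10–7, Delta advances.
The agenda winner is Delta.

Delta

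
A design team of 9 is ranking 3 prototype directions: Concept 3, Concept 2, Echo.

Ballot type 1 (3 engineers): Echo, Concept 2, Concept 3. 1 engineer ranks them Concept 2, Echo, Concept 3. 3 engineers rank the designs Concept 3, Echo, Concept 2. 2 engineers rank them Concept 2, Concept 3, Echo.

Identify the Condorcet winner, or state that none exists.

none

Check each pair by majority over 9 ballots:
Concept 3–Concept 2: Concept 2 6–3.
Concept 3–Echo: Concept 3 5–4.
Concept 2 vs Echo: Echo, 6–3.
No design is unbeaten: Concept 3 loses to Concept 2; Concept 2 loses to Echo; Echo loses to Concept 3. In particular Concept 3 → Echo → Concept 2 → Concept 3 is a majority cycle — no Condorcet winner exists.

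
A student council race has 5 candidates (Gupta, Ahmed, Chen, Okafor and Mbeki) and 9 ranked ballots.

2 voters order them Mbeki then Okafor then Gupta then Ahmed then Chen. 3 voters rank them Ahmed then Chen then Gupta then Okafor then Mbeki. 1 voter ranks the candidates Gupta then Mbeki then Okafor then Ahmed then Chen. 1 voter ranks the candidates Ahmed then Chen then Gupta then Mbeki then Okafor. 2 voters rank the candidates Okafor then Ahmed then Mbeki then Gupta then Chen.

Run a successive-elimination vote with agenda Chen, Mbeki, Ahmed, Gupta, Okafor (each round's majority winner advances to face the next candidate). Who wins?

Round 1: Chen vs Mbeki — 4–5, Mbeki advances.
Round 2: Mbeki vs Ahmed — 3–6, Ahmed advances.
Round 3: Ahmed vs Gupta — 6–3, Ahmed advances.
Round 4: Ahmed vs Okafor — 4–5, Okafor advances.
The agenda winner is Okafor.

Okafor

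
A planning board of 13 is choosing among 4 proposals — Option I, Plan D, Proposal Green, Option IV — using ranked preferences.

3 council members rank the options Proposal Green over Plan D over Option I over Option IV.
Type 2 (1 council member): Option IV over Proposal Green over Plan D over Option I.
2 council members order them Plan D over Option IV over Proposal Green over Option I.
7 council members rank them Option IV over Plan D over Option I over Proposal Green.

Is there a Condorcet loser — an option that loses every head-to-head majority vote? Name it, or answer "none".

Proposal Green

Head-to-head results (13 council members):
Option I vs Plan D: 0 for Option I, 13 for Plan D — Plan D by 13–0.
Option I vs Proposal Green: Option I, 7–6.
Option I vs Option IV: Option IV wins 10–3.
Plan D vs Proposal Green: Plan D preferred on 2+7 = 9 ballots; Plan D wins 9–4.
Plan D–Option IV: Option IV 8–5.
Proposal Green vs Option IV: Proposal Green is ranked higher on 3 ballots, Option IV on 10. Option IV wins 10–3.
Proposal Green is beaten in every head-to-head and is the Condorcet loser.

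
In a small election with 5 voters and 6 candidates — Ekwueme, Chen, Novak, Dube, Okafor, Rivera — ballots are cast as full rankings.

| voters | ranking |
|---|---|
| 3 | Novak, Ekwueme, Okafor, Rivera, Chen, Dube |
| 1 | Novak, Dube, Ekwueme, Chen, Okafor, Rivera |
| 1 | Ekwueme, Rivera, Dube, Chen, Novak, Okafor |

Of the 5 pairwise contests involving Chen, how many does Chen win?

1

Chen against each rival (5 voters):
Chen vs Ekwueme: 0 for Chen, 5 for Ekwueme — Ekwueme by 5–0.
Chen vs Novak: Chen preferred on 1 ballot; Novak wins 4–1.
Chen vs Dube: Chen is ranked higher on 3 ballots, Dube on 2. Chen wins 3–2.
Chen vs Okafor: Okafor wins 3–2.
Chen vs Rivera: 1 to 4, Rivera.
Chen beats Dube; loses to Ekwueme, Novak, Okafor, Rivera — 1 pairwise win.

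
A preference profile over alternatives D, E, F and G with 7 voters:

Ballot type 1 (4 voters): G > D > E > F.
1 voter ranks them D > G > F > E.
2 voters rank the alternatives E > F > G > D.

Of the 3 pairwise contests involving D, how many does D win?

2

D against each rival (7 voters):
D vs E: D, 5–2.
D vs F: D wins 5–2.
D vs G: G, 6–1.
D beats E, F; loses to G — 2 pairwise wins.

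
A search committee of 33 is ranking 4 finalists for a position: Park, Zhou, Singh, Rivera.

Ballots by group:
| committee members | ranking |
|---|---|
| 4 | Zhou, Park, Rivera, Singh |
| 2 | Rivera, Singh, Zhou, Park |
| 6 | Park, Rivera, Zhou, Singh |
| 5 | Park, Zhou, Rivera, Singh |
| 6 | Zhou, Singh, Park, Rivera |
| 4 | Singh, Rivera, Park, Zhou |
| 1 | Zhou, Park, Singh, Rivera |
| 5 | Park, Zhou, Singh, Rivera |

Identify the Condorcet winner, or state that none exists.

Park

Head-to-head results (33 committee members):
Park vs Zhou: 6+5+4+5 = 20 for Park, 13 for Zhou — Park by 20–13.
Park vs Singh: 4+6+5+1+5 = 21 for Park, 12 for Singh — Park by 21–12.
Park vs Rivera: Park is ranked higher on 4+6+5+6+1+5 = 27 ballots, Rivera on 6. Park wins 27–6.
Zhou vs Singh: 27 to 6, Zhou.
Zhou vs Rivera: Zhou is ranked higher on 4+5+6+1+5 = 21 ballots, Rivera on 12. Zhou wins 21–12.
Singh vs Rivera: 16 to 17, Rivera.
Park beats each of Zhou, Singh, Rivera — Park is the Condorcet winner.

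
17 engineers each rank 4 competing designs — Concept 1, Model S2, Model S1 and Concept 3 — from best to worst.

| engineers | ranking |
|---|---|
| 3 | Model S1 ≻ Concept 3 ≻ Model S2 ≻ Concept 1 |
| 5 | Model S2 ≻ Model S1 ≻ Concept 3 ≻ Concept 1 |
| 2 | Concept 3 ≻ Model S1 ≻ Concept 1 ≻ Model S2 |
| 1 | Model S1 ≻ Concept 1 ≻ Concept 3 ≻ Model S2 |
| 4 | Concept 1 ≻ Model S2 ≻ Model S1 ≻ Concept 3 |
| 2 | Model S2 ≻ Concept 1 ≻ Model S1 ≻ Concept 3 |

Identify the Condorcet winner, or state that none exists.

Model S2

Head-to-head results (17 engineers):
Concept 1 vs Model S2: Concept 1 preferred on 2+1+4 = 7 ballots; Model S2 wins 10–7.
Concept 1 vs Model S1: Concept 1 preferred on 4+2 = 6 ballots; Model S1 wins 11–6.
Concept 1 vs Concept 3: Concept 1 preferred on 1+4+2 = 7 ballots; Concept 3 wins 10–7.
Model S2 vs Model S1: Model S2 preferred on 5+4+2 = 11 ballots; Model S2 wins 11–6.
Model S2 vs Concept 3: Model S2 preferred on 5+4+2 = 11 ballots; Model S2 wins 11–6.
Model S1 vs Concept 3: Model S1 is ranked higher on 3+5+1+4+2 = 15 ballots, Concept 3 on 2. Model S1 wins 15–2.
Model S2 wins every pairwise contest, so Model S2 is the Condorcet winner.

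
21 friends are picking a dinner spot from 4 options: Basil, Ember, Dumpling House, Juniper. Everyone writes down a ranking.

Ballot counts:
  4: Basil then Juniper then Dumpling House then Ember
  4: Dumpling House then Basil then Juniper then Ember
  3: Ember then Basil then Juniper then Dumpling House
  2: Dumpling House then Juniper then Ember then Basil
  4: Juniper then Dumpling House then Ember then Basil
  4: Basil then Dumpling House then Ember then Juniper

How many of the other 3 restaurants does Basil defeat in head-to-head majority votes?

3

Basil against each rival (21 friends):
Basil vs Ember: Basil, 12–9.
Basil vs Dumpling House: Basil preferred on 4+3+4 = 11 ballots; Basil wins 11–10.
Basil vs Juniper: Basil wins 15–6.
Basil beats Ember, Dumpling House, Juniper — 3 pairwise wins.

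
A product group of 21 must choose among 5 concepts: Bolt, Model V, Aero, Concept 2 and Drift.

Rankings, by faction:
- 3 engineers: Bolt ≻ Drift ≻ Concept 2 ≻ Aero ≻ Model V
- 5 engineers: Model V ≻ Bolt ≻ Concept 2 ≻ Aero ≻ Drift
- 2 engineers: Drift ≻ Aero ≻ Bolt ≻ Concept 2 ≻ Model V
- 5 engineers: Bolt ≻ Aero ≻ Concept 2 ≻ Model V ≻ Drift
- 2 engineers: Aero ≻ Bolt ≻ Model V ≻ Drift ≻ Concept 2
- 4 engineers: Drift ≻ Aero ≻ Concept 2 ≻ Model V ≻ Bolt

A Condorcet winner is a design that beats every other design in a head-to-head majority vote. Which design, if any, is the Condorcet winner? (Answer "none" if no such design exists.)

Bolt

Check each pair by majority over 21 ballots:
Bolt vs Model V: 12 to 9, Bolt.
Bolt vs Aero: 13 to 8, Bolt.
Bolt vs Concept 2: Bolt preferred on 3+5+2+5+2 = 17 ballots; Bolt wins 17–4.
Bolt vs Drift: 15 to 6, Bolt.
Model V vs Aero: Model V preferred on 5 ballots; Aero wins 16–5.
Model V vs Concept 2: 5+2 = 7 for Model V, 14 for Concept 2 — Concept 2 by 14–7.
Model V vs Drift: Model V is ranked higher on 5+5+2 = 12 ballots, Drift on 9. Model V wins 12–9.
Aero vs Concept 2: 13 to 8, Aero.
Aero vs Drift: Aero is ranked higher on 5+5+2 = 12 ballots, Drift on 9. Aero wins 12–9.
Concept 2 vs Drift: 10 to 11, Drift.
Bolt defeats every rival head-to-head and is the Condorcet winner.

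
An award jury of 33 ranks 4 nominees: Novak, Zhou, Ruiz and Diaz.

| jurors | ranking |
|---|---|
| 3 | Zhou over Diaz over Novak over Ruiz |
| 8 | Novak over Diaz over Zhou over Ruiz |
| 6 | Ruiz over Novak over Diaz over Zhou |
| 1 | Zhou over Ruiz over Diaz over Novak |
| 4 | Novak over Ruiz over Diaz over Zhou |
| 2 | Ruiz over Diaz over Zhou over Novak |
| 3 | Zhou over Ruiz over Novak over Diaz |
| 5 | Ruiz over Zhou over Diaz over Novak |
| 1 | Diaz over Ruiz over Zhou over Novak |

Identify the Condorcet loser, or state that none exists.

Zhou

Head-to-head results (33 jurors):
Novak vs Zhou: Novak is ranked higher on 8+6+4 = 18 ballots, Zhou on 15. Novak wins 18–15.
Novak vs Ruiz: 3+8+4 = 15 for Novak, 18 for Ruiz — Ruiz by 18–15.
Novak–Diaz: Novak 21–12.
Zhou vs Ruiz: 15 to 18, Ruiz.
Zhou–Diaz: Diaz 21–12.
Ruiz–Diaz: Ruiz 21–12.
Zhou loses to every other nominee — it is the Condorcet loser.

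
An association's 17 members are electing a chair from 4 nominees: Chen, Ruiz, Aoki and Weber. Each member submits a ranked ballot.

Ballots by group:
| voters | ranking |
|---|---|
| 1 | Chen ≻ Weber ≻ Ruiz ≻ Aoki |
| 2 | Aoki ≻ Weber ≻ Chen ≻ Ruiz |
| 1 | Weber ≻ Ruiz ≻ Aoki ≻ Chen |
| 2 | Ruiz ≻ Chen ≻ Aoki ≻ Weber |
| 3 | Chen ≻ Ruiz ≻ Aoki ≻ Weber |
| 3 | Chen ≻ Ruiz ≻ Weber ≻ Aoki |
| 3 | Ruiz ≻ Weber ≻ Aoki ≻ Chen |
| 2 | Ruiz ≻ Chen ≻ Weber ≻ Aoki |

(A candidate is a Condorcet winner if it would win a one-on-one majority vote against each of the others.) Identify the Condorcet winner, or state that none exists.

Pairwise majorities:
Chen–Ruiz: Chen 9–8.
Chen vs Aoki: Chen wins 11–6.
Chen–Weber: Chen 11–6.
Ruiz vs Aoki: Ruiz wins 15–2.
Ruiz vs Weber: Ruiz, 13–4.
Aoki–Weber: Weber 10–7.
Only Chen has no losses; Chen is the Condorcet winner.

Chen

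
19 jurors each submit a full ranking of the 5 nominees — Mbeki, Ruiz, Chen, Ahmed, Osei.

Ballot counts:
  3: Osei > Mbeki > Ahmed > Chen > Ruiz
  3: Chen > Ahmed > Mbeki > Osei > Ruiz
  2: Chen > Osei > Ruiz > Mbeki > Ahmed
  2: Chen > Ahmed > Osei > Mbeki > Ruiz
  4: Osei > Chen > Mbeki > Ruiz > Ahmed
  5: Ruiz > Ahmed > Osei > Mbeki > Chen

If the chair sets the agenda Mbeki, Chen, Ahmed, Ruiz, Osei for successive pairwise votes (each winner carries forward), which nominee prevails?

Osei

Round 1: Mbeki vs Chen — 8–11, Chen advances.
Round 2: Chen vs Ahmed — 11–8, Chen advances.
Round 3: Chen vs Ruiz — 14–5, Chen advances.
Round 4: Chen vs Osei — 7–12, Osei advances.
The agenda winner is Osei.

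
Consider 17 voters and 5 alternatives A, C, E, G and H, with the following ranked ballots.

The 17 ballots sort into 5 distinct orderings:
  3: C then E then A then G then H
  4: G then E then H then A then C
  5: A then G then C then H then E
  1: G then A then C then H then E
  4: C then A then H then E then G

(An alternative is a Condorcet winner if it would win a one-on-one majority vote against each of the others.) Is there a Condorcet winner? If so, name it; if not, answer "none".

A

Pairwise majorities:
A–C: A 10–7.
A–E: A 10–7.
A vs G: A, 12–5.
A vs H: A wins 13–4.
C vs E: C, 13–4.
C vs G: G wins 10–7.
C vs H: C wins 13–4.
E vs G: G wins 10–7.
E vs H: H, 10–7.
G–H: G 13–4.
Only A has no losses; A is the Condorcet winner.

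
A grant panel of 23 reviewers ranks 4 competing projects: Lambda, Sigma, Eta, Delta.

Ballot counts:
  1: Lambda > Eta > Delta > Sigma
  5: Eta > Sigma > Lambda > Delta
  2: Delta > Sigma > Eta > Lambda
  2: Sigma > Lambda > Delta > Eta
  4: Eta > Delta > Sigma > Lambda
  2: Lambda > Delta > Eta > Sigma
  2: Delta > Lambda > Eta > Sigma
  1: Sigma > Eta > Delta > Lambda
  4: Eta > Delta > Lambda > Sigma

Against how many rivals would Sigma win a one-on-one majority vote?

1

Sigma against each rival (23 reviewers):
Sigma vs Lambda: Sigma preferred on 5+2+2+4+1 = 14 ballots; Sigma wins 14–9.
Sigma–Eta: Eta 18–5.
Sigma vs Delta: 5+2+1 = 8 for Sigma, 15 for Delta — Delta by 15–8.
Sigma beats Lambda; loses to Eta, Delta — 1 pairwise win.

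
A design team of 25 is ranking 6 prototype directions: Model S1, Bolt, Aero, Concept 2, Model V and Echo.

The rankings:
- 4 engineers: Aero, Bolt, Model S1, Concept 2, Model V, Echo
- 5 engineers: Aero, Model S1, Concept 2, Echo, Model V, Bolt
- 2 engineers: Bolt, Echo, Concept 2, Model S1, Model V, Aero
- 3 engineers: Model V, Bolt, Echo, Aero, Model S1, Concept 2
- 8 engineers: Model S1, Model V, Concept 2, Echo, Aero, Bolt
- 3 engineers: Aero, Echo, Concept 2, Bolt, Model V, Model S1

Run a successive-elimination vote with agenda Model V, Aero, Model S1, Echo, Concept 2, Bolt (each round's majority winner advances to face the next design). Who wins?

Round 1: Model V vs Aero — 13–12, Model V advances.
Round 2: Model V vs Model S1 — 6–19, Model S1 advances.
Round 3: Model S1 vs Echo — 17–8, Model S1 advances.
Round 4: Model S1 vs Concept 2 — 20–5, Model S1 advances.
Round 5: Model S1 vs Bolt — 13–12, Model S1 advances.
The agenda winner is Model S1.

Model S1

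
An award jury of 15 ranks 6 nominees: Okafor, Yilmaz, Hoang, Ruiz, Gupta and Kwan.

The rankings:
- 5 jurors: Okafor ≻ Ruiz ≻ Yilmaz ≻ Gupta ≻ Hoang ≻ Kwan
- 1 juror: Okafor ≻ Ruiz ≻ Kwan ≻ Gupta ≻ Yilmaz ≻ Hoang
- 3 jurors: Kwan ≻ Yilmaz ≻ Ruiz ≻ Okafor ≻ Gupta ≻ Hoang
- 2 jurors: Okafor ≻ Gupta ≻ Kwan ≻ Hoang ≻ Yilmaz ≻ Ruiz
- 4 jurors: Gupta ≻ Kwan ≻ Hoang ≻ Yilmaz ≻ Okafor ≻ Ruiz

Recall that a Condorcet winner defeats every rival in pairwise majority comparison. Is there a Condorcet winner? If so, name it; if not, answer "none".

Check each pair by majority over 15 ballots:
Okafor vs Yilmaz: 8 to 7, Okafor.
Okafor vs Hoang: Okafor is ranked higher on 5+1+3+2 = 11 ballots, Hoang on 4. Okafor wins 11–4.
Okafor vs Ruiz: 5+1+2+4 = 12 for Okafor, 3 for Ruiz — Okafor by 12–3.
Okafor vs Gupta: Okafor preferred on 5+1+3+2 = 11 ballots; Okafor wins 11–4.
Okafor vs Kwan: Okafor, 8–7.
Yilmaz vs Hoang: Yilmaz preferred on 5+1+3 = 9 ballots; Yilmaz wins 9–6.
Yilmaz vs Ruiz: 9 to 6, Yilmaz.
Yilmaz vs Gupta: Yilmaz, 8–7.
Yilmaz vs Kwan: Yilmaz is ranked higher on 5 ballots, Kwan on 10. Kwan wins 10–5.
Hoang–Ruiz: Ruiz 9–6.
Hoang vs Gupta: 0 to 15, Gupta.
Hoang vs Kwan: Hoang preferred on 5 ballots; Kwan wins 10–5.
Ruiz vs Gupta: Ruiz wins 9–6.
Ruiz vs Kwan: Ruiz preferred on 5+1 = 6 ballots; Kwan wins 9–6.
Gupta vs Kwan: Gupta, 11–4.
Okafor wins every pairwise contest, so Okafor is the Condorcet winner.

Okafor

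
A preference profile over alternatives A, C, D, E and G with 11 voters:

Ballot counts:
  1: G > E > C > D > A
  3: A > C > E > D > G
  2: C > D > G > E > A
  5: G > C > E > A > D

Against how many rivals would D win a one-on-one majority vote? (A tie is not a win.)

0

D against each rival (11 voters):
D vs A: A, 8–3.
D vs C: C, 11–0.
D vs E: 2 to 9, E.
D vs G: 3+2 = 5 for D, 6 for G — G by 6–5.
D beats no one; loses to A, C, E, G — 0 pairwise wins.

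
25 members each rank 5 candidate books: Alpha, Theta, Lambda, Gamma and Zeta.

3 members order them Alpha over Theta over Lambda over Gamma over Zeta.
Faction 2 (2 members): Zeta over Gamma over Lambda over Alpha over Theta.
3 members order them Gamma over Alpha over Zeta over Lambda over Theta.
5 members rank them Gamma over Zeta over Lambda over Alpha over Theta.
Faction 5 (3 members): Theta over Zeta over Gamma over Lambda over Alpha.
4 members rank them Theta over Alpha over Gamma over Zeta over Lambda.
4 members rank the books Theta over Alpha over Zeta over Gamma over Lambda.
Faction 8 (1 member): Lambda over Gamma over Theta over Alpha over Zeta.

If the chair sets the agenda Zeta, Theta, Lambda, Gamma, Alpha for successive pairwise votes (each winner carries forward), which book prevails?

Alpha

Round 1: Zeta vs Theta — 10–15, Theta advances.
Round 2: Theta vs Lambda — 14–11, Theta advances.
Round 3: Theta vs Gamma — 14–11, Theta advances.
Round 4: Theta vs Alpha — 12–13, Alpha advances.
The agenda winner is Alpha.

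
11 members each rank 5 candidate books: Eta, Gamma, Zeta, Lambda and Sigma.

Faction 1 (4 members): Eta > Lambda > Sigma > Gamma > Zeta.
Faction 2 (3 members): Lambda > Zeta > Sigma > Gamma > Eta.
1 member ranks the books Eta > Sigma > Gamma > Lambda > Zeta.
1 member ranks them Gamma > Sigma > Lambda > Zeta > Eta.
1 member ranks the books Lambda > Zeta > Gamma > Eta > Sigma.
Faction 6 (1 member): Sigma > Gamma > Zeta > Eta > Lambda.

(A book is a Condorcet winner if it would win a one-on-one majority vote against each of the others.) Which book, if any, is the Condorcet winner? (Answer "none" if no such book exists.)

none

Head-to-head results (11 members):
Eta vs Gamma: 4+1 = 5 for Eta, 6 for Gamma — Gamma by 6–5.
Eta vs Zeta: Eta preferred on 4+1 = 5 ballots; Zeta wins 6–5.
Eta vs Lambda: Eta preferred on 4+1+1 = 6 ballots; Eta wins 6–5.
Eta vs Sigma: Eta preferred on 4+1+1 = 6 ballots; Eta wins 6–5.
Gamma vs Zeta: 7 to 4, Gamma.
Gamma vs Lambda: 3 to 8, Lambda.
Gamma vs Sigma: 2 to 9, Sigma.
Zeta vs Lambda: Zeta preferred on 1 ballot; Lambda wins 10–1.
Zeta vs Sigma: Zeta is ranked higher on 3+1 = 4 ballots, Sigma on 7. Sigma wins 7–4.
Lambda vs Sigma: 8 to 3, Lambda.
Every book loses at least once (Eta loses to Gamma; Gamma loses to Lambda; Zeta loses to Gamma; Lambda loses to Eta; Sigma loses to Eta). The majority relation contains the cycle Eta → Lambda → Gamma → Eta, so there is no Condorcet winner.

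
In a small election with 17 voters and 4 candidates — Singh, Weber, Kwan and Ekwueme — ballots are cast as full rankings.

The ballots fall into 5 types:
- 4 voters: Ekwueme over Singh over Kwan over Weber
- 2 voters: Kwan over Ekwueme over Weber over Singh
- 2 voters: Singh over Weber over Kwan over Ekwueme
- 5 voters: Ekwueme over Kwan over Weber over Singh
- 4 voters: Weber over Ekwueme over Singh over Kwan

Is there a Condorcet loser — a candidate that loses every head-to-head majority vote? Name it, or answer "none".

Head-to-head results (17 voters):
Singh vs Weber: Weber, 11–6.
Singh vs Kwan: Singh preferred on 4+2+4 = 10 ballots; Singh wins 10–7.
Singh vs Ekwueme: 2 for Singh, 15 for Ekwueme — Ekwueme by 15–2.
Weber vs Kwan: Weber preferred on 2+4 = 6 ballots; Kwan wins 11–6.
Weber vs Ekwueme: 2+4 = 6 for Weber, 11 for Ekwueme — Ekwueme by 11–6.
Kwan vs Ekwueme: 4 to 13, Ekwueme.
Every candidate wins at least one matchup (Singh beats Kwan; Weber beats Singh; Kwan beats Weber; Ekwueme beats Singh), so there is no Condorcet loser.

none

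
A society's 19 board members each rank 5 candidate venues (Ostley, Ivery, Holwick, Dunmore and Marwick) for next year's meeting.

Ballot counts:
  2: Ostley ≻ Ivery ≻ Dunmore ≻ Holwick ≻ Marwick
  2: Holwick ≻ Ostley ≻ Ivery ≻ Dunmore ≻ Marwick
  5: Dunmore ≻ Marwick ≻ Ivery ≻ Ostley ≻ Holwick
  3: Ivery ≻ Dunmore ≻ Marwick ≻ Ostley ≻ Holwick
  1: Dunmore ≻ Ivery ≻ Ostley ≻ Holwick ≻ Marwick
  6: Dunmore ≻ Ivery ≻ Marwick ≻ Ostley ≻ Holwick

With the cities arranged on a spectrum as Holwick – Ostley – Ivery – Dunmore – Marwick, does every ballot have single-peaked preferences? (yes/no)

yes

Axis positions: Holwick=1, Ostley=2, Ivery=3, Dunmore=4, Marwick=5.
Cluster 1 (peak Ostley at position 2): ranking walks positions 2-3-4-1-5, expanding outward from the peak — single-peaked.
Cluster 2 (peak Holwick at position 1): ranking walks positions 1-2-3-4-5, expanding outward from the peak — single-peaked.
Cluster 3 (peak Dunmore at position 4): ranking walks positions 4-5-3-2-1, expanding outward from the peak — single-peaked.
Cluster 4 (peak Ivery at position 3): ranking walks positions 3-4-5-2-1, expanding outward from the peak — single-peaked.
Cluster 5 (peak Dunmore at position 4): ranking walks positions 4-3-2-1-5, expanding outward from the peak — single-peaked.
Cluster 6 (peak Dunmore at position 4): ranking walks positions 4-3-5-2-1, expanding outward from the peak — single-peaked.
Every ranking is single-peaked on this axis.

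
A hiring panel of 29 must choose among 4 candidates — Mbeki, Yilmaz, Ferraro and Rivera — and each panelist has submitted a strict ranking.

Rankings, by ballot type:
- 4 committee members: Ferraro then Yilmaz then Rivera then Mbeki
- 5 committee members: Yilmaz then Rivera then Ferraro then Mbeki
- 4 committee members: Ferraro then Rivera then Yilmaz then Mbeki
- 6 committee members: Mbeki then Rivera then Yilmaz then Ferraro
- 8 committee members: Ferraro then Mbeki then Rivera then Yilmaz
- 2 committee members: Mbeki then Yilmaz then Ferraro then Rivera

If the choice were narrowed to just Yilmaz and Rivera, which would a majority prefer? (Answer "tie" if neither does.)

Rivera

Ballots ranking Yilmaz above Rivera: 4 + 5 + 2 = 11.
Ballots ranking Rivera above Yilmaz: 29 − 11 = 18.
Rivera wins the head-to-head 18–11.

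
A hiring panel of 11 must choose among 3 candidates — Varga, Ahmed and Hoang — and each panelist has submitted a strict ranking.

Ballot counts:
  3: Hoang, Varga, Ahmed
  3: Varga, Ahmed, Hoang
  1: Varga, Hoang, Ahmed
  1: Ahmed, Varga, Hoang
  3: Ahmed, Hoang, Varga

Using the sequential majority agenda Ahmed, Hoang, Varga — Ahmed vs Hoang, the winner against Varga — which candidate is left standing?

Varga

Round 1: Ahmed vs Hoang — 7–4, Ahmed advances.
Round 2: Ahmed vs Varga — 4–7, Varga advances.
The agenda winner is Varga.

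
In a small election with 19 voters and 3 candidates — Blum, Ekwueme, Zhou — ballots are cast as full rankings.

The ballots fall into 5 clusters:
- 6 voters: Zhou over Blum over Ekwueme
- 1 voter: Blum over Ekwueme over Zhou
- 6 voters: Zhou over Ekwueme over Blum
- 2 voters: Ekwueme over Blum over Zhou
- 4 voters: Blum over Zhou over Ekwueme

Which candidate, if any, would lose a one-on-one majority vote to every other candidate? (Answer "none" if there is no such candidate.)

Head-to-head results (19 voters):
Blum vs Ekwueme: Blum wins 11–8.
Blum vs Zhou: Zhou, 12–7.
Ekwueme vs Zhou: Ekwueme preferred on 1+2 = 3 ballots; Zhou wins 16–3.
Ekwueme loses to every other candidate — it is the Condorcet loser.

Ekwueme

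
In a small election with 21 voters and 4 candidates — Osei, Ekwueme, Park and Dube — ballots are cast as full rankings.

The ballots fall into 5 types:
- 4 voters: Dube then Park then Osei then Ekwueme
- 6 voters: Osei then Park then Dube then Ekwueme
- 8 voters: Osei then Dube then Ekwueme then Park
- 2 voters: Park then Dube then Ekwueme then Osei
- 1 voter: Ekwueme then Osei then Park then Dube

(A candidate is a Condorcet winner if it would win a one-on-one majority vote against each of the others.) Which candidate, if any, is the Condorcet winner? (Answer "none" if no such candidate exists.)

Osei

Head-to-head results (21 voters):
Osei vs Ekwueme: Osei preferred on 4+6+8 = 18 ballots; Osei wins 18–3.
Osei vs Park: Osei preferred on 6+8+1 = 15 ballots; Osei wins 15–6.
Osei vs Dube: 15 to 6, Osei.
Ekwueme vs Park: 8+1 = 9 for Ekwueme, 12 for Park — Park by 12–9.
Ekwueme vs Dube: 1 for Ekwueme, 20 for Dube — Dube by 20–1.
Park vs Dube: 6+2+1 = 9 for Park, 12 for Dube — Dube by 12–9.
Osei wins every pairwise contest, so Osei is the Condorcet winner.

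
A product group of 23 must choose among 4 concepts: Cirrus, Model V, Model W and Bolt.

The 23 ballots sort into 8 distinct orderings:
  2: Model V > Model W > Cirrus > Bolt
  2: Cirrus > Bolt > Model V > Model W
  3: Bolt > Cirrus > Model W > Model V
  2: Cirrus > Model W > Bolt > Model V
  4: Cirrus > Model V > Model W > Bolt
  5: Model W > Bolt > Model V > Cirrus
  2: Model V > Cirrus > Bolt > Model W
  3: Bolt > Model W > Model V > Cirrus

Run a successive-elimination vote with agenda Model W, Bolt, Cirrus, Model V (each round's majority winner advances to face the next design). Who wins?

Model V

Round 1: Model W vs Bolt — 13–10, Model W advances.
Round 2: Model W vs Cirrus — 10–13, Cirrus advances.
Round 3: Cirrus vs Model V — 11–12, Model V advances.
The agenda winner is Model V.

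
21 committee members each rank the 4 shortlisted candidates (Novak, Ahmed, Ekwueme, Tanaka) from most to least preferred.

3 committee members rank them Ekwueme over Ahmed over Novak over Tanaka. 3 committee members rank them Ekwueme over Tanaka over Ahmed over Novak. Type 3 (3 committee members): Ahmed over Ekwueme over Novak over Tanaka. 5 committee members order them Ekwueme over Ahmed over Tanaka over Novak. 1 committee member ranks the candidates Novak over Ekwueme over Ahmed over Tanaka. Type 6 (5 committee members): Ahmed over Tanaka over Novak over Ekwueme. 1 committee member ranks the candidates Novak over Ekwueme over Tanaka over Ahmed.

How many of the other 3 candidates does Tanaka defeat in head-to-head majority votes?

1

Tanaka against each rival (21 committee members):
Tanaka vs Novak: Tanaka, 13–8.
Tanaka vs Ahmed: 3+1 = 4 for Tanaka, 17 for Ahmed — Ahmed by 17–4.
Tanaka vs Ekwueme: Tanaka preferred on 5 ballots; Ekwueme wins 16–5.
Tanaka beats Novak; loses to Ahmed, Ekwueme — 1 pairwise win.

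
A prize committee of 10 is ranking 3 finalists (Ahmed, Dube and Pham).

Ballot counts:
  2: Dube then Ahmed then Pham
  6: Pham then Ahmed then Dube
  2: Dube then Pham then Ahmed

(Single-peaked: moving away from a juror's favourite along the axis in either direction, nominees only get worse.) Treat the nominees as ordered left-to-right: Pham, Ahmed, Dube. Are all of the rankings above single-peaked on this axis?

no

Axis positions: Pham=1, Ahmed=2, Dube=3.
Ballot type 1 (peak Dube at position 3): ranking walks positions 3-2-1, expanding outward from the peak — single-peaked.
Ballot type 2 (peak Pham at position 1): ranking walks positions 1-2-3, expanding outward from the peak — single-peaked.
Ballot type 3: ranking walks positions 3-1-2; Pham is ranked above Ahmed even though Ahmed lies between Pham and the peak Dube on the axis — preferences dip and rise again. Not single-peaked.
Ballot type 3 violates single-peakedness, so the profile is not single-peaked on this axis.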